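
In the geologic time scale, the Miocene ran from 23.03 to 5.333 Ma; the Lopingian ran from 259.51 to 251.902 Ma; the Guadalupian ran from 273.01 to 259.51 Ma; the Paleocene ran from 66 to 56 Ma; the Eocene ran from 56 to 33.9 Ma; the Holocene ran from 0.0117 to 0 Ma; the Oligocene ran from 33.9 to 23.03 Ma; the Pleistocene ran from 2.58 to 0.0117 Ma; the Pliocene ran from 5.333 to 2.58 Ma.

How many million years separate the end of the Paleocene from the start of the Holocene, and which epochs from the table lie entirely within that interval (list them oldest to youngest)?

End of Paleocene = 56 Ma; start of Holocene = 0.0117 Ma.
Gap = 56 − 0.0117 = 55.9883 Myr.
Epochs wholly inside 56–0.0117 Ma: Eocene (56–33.9), Oligocene (33.9–23.03), Miocene (23.03–5.333), Pliocene (5.333–2.58), Pleistocene (2.58–0.0117).

55.9883 million years; Eocene, Oligocene, Miocene, Pliocene, Pleistocene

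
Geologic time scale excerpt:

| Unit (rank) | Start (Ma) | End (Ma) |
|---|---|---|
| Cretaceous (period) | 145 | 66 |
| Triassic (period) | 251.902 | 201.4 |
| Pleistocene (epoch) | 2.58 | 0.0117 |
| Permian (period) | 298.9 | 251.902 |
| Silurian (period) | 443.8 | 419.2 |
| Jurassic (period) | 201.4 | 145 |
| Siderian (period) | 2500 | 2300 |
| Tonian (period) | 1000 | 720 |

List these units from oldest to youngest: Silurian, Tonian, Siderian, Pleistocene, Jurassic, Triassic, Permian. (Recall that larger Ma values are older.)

Read off each span (Ma): Silurian 443.8–419.2; Tonian 1000–720; Siderian 2500–2300; Pleistocene 2.58–0.0117; Jurassic 201.4–145; Triassic 251.902–201.4; Permian 298.9–251.902.
Larger Ma is older, so oldest→youngest is Siderian, Tonian, Silurian, Permian, Triassic, Jurassic, Pleistocene.

Siderian, Tonian, Silurian, Permian, Triassic, Jurassic, Pleistocene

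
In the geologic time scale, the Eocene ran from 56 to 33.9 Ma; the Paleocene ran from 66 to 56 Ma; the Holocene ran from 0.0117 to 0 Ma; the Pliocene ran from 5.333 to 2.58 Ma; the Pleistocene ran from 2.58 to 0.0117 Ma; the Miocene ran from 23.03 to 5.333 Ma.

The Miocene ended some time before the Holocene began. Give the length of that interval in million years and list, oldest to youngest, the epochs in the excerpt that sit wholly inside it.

5.3213 million years; Pliocene, Pleistocene

End of Miocene = 5.333 Ma; start of Holocene = 0.0117 Ma.
Gap = 5.333 − 0.0117 = 5.3213 Myr.
Epochs wholly inside 5.333–0.0117 Ma: Pliocene (5.333–2.58), Pleistocene (2.58–0.0117).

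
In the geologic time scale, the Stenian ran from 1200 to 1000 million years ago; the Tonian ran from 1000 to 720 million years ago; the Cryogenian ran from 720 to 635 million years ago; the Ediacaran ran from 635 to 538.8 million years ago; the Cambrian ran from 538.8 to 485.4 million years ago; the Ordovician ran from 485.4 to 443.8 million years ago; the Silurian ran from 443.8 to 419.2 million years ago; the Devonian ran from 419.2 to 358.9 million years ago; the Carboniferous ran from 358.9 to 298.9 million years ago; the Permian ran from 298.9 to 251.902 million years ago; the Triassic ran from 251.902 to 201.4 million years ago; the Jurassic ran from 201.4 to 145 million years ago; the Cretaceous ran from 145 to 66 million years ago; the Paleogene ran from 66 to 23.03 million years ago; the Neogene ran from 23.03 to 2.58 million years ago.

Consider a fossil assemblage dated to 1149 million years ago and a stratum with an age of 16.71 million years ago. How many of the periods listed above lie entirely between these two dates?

13

1149 Ma sits inside the Stenian (1200–1000) and 16.71 Ma inside the Neogene (23.03–2.58); neither of those is wholly between the two dates.
The listed periods lying completely between them are Tonian, Cryogenian, Ediacaran, Cambrian, Ordovician, Silurian, Devonian, Carboniferous, Permian, Triassic, Jurassic, Cretaceous, Paleogene — 13 in all.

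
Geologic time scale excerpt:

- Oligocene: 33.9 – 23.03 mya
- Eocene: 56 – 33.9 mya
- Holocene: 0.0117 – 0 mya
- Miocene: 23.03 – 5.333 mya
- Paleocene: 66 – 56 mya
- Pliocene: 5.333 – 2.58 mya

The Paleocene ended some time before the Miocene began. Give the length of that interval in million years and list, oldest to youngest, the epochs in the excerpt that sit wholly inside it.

End of Paleocene = 56 Ma; start of Miocene = 23.03 Ma.
Gap = 56 − 23.03 = 32.97 Myr.
Epochs wholly inside 56–23.03 Ma: Eocene (56–33.9), Oligocene (33.9–23.03).

32.97 million years; Eocene, Oligocene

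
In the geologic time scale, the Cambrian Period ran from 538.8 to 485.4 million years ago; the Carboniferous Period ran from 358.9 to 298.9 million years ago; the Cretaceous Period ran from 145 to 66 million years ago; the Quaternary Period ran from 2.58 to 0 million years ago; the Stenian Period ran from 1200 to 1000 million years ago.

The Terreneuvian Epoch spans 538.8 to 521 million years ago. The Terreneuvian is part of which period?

The Terreneuvian (538.8–521 Ma) lies entirely within 538.8–485.4 Ma, the Cambrian Period.

Cambrian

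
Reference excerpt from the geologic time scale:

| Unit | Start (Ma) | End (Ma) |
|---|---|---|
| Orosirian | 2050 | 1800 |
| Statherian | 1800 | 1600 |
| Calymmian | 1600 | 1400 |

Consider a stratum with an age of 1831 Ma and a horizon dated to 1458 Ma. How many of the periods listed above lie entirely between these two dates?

1

The older date is 1831 Ma and the younger is 1458 Ma.
Periods with start < 1831 and end > 1458 Ma: Statherian (1800–1600).
That is 1 complete period.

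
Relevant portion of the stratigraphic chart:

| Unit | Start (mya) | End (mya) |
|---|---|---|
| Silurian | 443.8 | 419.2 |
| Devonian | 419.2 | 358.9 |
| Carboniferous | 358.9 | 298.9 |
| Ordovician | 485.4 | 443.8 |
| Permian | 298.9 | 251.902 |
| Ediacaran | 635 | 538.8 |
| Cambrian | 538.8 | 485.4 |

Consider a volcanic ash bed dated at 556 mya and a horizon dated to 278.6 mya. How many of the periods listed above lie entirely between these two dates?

5

556 Ma sits inside the Ediacaran (635–538.8) and 278.6 Ma inside the Permian (298.9–251.902); neither of those is wholly between the two dates.
The listed periods lying completely between them are Cambrian, Ordovician, Silurian, Devonian, Carboniferous — 5 in all.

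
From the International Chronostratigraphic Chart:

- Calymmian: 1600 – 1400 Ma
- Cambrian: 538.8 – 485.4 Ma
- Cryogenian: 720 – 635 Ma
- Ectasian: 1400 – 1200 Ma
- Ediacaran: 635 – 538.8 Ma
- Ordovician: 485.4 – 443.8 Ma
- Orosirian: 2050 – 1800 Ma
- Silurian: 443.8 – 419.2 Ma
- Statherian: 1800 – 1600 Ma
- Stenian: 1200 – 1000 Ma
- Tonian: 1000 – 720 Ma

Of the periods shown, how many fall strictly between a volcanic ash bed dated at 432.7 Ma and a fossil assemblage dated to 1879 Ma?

1879 Ma sits inside the Orosirian (2050–1800) and 432.7 Ma inside the Silurian (443.8–419.2); neither of those is wholly between the two dates.
The listed periods lying completely between them are Statherian, Calymmian, Ectasian, Stenian, Tonian, Cryogenian, Ediacaran, Cambrian, Ordovician — 9 in all.

9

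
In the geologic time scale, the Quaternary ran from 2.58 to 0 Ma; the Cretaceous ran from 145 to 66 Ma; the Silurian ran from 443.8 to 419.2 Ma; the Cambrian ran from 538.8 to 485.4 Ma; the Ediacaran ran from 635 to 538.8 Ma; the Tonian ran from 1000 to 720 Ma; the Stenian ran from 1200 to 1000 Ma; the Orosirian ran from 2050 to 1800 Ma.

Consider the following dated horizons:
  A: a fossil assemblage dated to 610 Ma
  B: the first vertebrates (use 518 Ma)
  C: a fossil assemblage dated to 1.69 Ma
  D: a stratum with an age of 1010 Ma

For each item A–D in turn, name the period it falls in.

A — Ediacaran; B — Cambrian; C — Quaternary; D — Stenian

Match each age against the start–end ranges in the excerpt: A = 610 Ma → Ediacaran (635–538.8); B = 518 Ma → Cambrian (538.8–485.4); C = 1.69 Ma → Quaternary (2.58–0); D = 1010 Ma → Stenian (1200–1000).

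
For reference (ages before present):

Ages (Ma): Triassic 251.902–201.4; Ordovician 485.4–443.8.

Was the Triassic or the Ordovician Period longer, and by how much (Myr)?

Triassic, by 8.902 million years

Triassic: 251.902 − 201.4 = 50.502 Myr.
Ordovician: 485.4 − 443.8 = 41.6 Myr.
Difference: 50.502 − 41.6 = 8.902 Myr, so the Triassic was longer.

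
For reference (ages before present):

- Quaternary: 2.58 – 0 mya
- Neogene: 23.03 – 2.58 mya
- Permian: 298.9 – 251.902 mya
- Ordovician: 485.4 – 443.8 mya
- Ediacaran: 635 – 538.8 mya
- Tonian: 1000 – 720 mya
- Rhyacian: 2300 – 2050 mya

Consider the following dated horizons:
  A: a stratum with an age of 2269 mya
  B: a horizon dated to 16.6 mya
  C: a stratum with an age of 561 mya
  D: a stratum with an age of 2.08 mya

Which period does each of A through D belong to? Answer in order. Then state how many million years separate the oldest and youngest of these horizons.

A — Rhyacian; B — Neogene; C — Ediacaran; D — Quaternary; span 2266.92 million years

A: 2269 Ma lies in 2300–2050 Ma, so Rhyacian.
B: 16.6 Ma lies in 23.03–2.58 Ma, so Neogene.
C: 561 Ma lies in 635–538.8 Ma, so Ediacaran.
D: 2.08 Ma lies in 2.58–0 Ma, so Quaternary.
Oldest = 2269 Ma, youngest = 2.08 Ma → span 2266.92 Myr.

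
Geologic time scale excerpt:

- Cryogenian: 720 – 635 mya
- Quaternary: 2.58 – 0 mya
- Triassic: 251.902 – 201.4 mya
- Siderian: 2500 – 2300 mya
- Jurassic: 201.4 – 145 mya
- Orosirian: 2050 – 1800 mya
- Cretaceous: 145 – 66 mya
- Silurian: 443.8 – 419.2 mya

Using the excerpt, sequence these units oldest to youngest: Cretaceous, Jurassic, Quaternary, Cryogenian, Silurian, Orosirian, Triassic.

The oldest of these is Orosirian (starts 2050 Ma) and the youngest is Quaternary (ends 0 Ma).
In between, by decreasing start age: Cryogenian (720), Silurian (443.8), Triassic (251.902), Jurassic (201.4), Cretaceous (145).

Orosirian, Cryogenian, Silurian, Triassic, Jurassic, Cretaceous, Quaternary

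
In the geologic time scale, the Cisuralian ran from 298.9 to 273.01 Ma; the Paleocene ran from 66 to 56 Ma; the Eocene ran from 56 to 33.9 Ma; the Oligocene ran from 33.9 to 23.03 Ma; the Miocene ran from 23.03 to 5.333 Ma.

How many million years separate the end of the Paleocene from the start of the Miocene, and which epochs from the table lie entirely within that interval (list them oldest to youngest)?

The Paleocene closes at 56 Ma and the Miocene opens at 23.03 Ma, so the interval is 56 − 23.03 = 32.97 Myr.
An epoch fits inside if it starts at or after 56 Ma and ends at or before 23.03 Ma; oldest first that gives Eocene, Oligocene.

32.97 million years; Eocene, Oligocene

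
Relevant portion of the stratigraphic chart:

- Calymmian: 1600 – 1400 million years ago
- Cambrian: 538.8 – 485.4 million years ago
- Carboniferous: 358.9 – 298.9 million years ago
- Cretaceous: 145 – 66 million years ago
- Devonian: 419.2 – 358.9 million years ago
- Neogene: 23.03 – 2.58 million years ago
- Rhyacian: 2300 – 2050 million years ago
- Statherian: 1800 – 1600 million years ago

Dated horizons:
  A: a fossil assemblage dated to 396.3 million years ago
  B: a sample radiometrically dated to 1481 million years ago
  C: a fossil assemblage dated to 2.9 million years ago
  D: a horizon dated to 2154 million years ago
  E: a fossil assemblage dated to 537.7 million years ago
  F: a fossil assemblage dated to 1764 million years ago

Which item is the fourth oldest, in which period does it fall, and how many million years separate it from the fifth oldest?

Larger Ma means older, so oldest first: D 2154 > F 1764 > B 1481 > E 537.7 > A 396.3 > C 2.9.
Counting 4 along gives E (537.7 Ma); the excerpt puts that inside the Cambrian, 538.8–485.4 Ma.
Next in line is A (396.3 Ma), and 537.7 − 396.3 = 141.4 Myr.

E, in the Cambrian; 141.4 million years to A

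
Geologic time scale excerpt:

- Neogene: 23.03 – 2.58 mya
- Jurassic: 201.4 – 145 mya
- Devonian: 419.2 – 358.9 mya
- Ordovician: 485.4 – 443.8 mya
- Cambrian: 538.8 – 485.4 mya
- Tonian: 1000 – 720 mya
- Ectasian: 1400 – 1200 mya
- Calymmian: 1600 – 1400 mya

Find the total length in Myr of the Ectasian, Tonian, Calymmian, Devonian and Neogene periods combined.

Duration is start − end for each: (1400 − 1200) + (1000 − 720) + (1600 − 1400) + (419.2 − 358.9) + (23.03 − 2.58).
That is 200 + 280 + 200 + 60.3 + 20.45, which totals 760.75 million years.

760.75 million years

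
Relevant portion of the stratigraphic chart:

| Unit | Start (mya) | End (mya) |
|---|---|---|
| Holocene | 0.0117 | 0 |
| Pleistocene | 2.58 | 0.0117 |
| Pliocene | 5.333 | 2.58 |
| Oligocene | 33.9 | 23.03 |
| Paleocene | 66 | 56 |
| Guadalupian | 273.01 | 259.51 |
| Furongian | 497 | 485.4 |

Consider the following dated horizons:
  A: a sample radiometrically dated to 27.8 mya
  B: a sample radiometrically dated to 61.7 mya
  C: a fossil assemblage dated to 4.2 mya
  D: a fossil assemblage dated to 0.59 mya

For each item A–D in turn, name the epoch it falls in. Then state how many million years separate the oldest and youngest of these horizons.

A — Oligocene; B — Paleocene; C — Pliocene; D — Pleistocene; span 61.11 million years

A: 27.8 Ma lies in 33.9–23.03 Ma, so Oligocene.
B: 61.7 Ma lies in 66–56 Ma, so Paleocene.
C: 4.2 Ma lies in 5.333–2.58 Ma, so Pliocene.
D: 0.59 Ma lies in 2.58–0.0117 Ma, so Pleistocene.
Oldest = 61.7 Ma, youngest = 0.59 Ma → span 61.11 Myr.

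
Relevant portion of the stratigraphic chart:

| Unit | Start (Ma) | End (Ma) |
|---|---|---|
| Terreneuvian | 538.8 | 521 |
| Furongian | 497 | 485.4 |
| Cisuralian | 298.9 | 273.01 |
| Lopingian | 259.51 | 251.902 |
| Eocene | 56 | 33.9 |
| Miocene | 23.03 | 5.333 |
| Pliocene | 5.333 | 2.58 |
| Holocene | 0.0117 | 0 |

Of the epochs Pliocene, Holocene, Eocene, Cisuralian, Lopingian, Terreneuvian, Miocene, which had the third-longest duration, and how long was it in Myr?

Terreneuvian, 17.8 million years

Start − end for each: Pliocene 5.333 − 2.58 = 2.753; Holocene 0.0117 − 0 = 0.0117; Eocene 56 − 33.9 = 22.1; Cisuralian 298.9 − 273.01 = 25.89; Lopingian 259.51 − 251.902 = 7.608; Terreneuvian 538.8 − 521 = 17.8; Miocene 23.03 − 5.333 = 17.697.
Ranking these from longest: Cisuralian > Eocene > Terreneuvian > Miocene > Lopingian > Pliocene > Holocene.
Position 3 in that ranking is Terreneuvian, which lasted 17.8 Myr.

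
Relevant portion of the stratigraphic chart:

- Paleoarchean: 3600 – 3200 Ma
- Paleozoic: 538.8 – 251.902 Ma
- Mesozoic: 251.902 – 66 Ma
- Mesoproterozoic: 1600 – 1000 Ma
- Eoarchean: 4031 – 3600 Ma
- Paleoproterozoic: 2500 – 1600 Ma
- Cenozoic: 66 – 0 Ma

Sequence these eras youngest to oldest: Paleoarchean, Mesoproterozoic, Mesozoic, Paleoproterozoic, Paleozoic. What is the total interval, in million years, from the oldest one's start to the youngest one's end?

Start ages (Ma): Paleoarchean 3600, Paleoproterozoic 2500, Mesoproterozoic 1600, Paleozoic 538.8, Mesozoic 251.902.
Ordered youngest to oldest: Mesozoic, Paleozoic, Mesoproterozoic, Paleoproterozoic, Paleoarchean.
Span = 3600 − 66 = 3534 Myr.

Mesozoic → Paleozoic → Mesoproterozoic → Paleoproterozoic → Paleoarchean; total span 3534 Myr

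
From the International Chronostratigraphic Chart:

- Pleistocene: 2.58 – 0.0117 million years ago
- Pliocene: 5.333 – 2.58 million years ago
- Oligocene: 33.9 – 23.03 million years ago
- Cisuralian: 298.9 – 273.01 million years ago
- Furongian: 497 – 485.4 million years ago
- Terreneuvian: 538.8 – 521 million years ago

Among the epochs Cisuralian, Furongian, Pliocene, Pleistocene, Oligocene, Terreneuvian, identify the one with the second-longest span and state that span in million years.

Durations: Cisuralian 25.89; Furongian 11.6; Pliocene 2.753; Pleistocene 2.5683; Oligocene 10.87; Terreneuvian 17.8 Myr.
Sorted longest-first: Cisuralian (25.89), Terreneuvian (17.8), Furongian (11.6), Oligocene (10.87), Pliocene (2.753), Pleistocene (2.5683).
The second longest is Terreneuvian at 17.8 Myr.

Terreneuvian, 17.8 million years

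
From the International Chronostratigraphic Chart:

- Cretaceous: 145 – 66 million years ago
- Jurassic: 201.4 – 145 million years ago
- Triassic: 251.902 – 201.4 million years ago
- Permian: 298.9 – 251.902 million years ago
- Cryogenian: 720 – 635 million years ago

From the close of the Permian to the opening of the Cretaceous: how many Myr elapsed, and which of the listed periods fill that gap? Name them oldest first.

End of Permian = 251.902 Ma; start of Cretaceous = 145 Ma.
Gap = 251.902 − 145 = 106.902 Myr.
Periods wholly inside 251.902–145 Ma: Triassic (251.902–201.4), Jurassic (201.4–145).

106.902 million years; Triassic, Jurassic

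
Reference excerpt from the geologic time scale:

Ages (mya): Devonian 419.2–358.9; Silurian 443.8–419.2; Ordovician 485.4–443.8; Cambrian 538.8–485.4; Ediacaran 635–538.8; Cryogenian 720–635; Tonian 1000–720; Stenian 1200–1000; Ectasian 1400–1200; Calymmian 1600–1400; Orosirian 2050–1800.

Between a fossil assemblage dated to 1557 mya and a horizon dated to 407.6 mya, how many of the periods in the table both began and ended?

1557 Ma sits inside the Calymmian (1600–1400) and 407.6 Ma inside the Devonian (419.2–358.9); neither of those is wholly between the two dates.
The listed periods lying completely between them are Ectasian, Stenian, Tonian, Cryogenian, Ediacaran, Cambrian, Ordovician, Silurian — 8 in all.

8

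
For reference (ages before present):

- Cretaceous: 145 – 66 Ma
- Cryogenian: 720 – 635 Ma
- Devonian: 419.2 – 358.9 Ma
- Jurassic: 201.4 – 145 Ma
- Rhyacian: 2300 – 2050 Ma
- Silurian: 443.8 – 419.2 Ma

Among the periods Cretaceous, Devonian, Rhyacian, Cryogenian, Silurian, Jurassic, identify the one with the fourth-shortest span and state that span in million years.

Durations: Cretaceous 79; Devonian 60.3; Rhyacian 250; Cryogenian 85; Silurian 24.6; Jurassic 56.4 Myr.
Sorted shortest-first: Silurian (24.6), Jurassic (56.4), Devonian (60.3), Cretaceous (79), Cryogenian (85), Rhyacian (250).
The fourth shortest is Cretaceous at 79 Myr.

Cretaceous, 79 million years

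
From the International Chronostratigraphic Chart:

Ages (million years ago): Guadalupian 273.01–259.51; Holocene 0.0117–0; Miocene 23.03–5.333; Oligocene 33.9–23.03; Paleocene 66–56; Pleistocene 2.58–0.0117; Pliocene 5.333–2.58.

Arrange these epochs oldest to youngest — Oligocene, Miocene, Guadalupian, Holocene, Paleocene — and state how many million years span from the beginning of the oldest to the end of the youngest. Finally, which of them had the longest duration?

Guadalupian, Paleocene, Oligocene, Miocene, Holocene; total span 273.01 Myr; longest is Miocene

Start ages (Ma): Guadalupian 273.01, Paleocene 66, Oligocene 33.9, Miocene 23.03, Holocene 0.0117.
Ordered oldest to youngest: Guadalupian, Paleocene, Oligocene, Miocene, Holocene.
Span = 273.01 − 0 = 273.01 Myr.
Durations: Miocene 17.697, Guadalupian 13.5, Oligocene 10.87, Holocene 0.0117, Paleocene 10 → longest is Miocene (17.697 Myr).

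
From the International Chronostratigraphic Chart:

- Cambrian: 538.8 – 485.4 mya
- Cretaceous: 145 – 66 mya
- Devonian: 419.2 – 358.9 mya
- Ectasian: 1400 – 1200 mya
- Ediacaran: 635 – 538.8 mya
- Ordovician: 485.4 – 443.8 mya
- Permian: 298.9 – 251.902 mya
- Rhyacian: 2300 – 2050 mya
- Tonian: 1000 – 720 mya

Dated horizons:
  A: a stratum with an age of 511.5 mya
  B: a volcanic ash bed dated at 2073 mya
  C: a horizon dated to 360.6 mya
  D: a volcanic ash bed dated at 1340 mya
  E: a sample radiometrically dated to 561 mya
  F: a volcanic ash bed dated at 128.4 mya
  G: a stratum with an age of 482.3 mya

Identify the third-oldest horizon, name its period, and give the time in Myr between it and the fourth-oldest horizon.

Larger Ma means older, so oldest first: B 2073 > D 1340 > E 561 > A 511.5 > G 482.3 > C 360.6 > F 128.4.
Counting 3 along gives E (561 Ma); the excerpt puts that inside the Ediacaran, 635–538.8 Ma.
Next in line is A (511.5 Ma), and 561 − 511.5 = 49.5 Myr.

E, in the Ediacaran; 49.5 million years to A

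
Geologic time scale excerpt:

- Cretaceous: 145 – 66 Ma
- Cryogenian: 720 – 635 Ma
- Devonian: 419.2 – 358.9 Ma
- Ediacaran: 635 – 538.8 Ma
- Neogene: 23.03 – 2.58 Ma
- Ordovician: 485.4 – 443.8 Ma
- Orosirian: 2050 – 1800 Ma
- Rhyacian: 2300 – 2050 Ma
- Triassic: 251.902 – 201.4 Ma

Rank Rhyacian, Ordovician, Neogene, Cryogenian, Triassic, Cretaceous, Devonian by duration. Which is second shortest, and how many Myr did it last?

Durations: Rhyacian 250; Ordovician 41.6; Neogene 20.45; Cryogenian 85; Triassic 50.502; Cretaceous 79; Devonian 60.3 Myr.
Sorted shortest-first: Neogene (20.45), Ordovician (41.6), Triassic (50.502), Devonian (60.3), Cretaceous (79), Cryogenian (85), Rhyacian (250).
The second shortest is Ordovician at 41.6 Myr.

Ordovician, 41.6 million years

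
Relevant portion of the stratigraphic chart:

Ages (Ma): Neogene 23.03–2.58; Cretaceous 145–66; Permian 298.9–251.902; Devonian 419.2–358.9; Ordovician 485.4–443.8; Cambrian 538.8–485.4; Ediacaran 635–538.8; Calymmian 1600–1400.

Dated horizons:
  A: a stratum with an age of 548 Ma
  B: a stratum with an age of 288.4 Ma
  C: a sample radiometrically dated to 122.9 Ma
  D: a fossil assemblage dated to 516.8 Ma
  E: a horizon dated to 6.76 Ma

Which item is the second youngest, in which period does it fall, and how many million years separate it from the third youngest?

Sorted youngest-first by Ma: E (6.76), C (122.9), B (288.4), D (516.8), A (548).
The second youngest is C at 122.9 Ma, which lies in 145–66 Ma: the Cretaceous.
The third youngest is B at 288.4 Ma; separation = |122.9 − 288.4| = 165.5 Myr.

C, in the Cretaceous; 165.5 million years to B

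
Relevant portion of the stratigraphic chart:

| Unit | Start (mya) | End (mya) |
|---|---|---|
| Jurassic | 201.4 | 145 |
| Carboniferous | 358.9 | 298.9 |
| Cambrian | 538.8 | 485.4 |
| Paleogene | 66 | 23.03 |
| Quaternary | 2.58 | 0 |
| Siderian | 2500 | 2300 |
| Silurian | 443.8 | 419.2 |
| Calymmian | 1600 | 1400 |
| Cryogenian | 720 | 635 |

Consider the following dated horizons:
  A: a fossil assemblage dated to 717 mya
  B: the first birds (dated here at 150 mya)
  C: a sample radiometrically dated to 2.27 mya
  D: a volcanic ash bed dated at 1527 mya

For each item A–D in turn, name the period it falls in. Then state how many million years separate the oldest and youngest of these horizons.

A: 717 Ma lies in 720–635 Ma, so Cryogenian.
B: 150 Ma lies in 201.4–145 Ma, so Jurassic.
C: 2.27 Ma lies in 2.58–0 Ma, so Quaternary.
D: 1527 Ma lies in 1600–1400 Ma, so Calymmian.
Oldest = 1527 Ma, youngest = 2.27 Ma → span 1524.73 Myr.

A — Cryogenian; B — Jurassic; C — Quaternary; D — Calymmian; span 1524.73 million years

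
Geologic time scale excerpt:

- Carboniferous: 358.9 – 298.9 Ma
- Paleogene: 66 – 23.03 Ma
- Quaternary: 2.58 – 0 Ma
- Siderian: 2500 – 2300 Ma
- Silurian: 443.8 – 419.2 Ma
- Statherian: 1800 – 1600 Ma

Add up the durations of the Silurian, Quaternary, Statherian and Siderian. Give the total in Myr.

Duration is start − end for each: (443.8 − 419.2) + (2.58 − 0) + (1800 − 1600) + (2500 − 2300).
That is 24.6 + 2.58 + 200 + 200, which totals 427.18 million years.

427.18 million years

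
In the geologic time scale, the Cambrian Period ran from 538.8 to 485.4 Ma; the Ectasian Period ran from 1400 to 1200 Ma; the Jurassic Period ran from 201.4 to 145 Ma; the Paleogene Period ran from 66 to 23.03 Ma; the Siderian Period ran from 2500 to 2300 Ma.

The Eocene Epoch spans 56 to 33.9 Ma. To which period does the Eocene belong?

The Eocene (56–33.9 Ma) lies entirely within 66–23.03 Ma, the Paleogene Period.

Paleogene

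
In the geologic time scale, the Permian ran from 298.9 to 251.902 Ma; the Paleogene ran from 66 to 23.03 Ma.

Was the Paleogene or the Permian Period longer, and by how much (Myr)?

Permian, by 4.028 million years

Paleogene: 66 − 23.03 = 42.97 Myr.
Permian: 298.9 − 251.902 = 46.998 Myr.
Difference: 46.998 − 42.97 = 4.028 Myr, so the Permian was longer.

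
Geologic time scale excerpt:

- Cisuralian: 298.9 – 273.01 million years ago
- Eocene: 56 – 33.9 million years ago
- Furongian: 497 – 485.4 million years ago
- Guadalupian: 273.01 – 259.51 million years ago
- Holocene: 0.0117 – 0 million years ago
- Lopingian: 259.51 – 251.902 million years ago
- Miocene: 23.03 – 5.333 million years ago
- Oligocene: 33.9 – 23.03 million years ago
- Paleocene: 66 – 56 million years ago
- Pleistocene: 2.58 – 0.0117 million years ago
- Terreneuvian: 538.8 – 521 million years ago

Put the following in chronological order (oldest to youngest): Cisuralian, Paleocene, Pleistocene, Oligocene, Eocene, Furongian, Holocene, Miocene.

Furongian, Cisuralian, Paleocene, Eocene, Oligocene, Miocene, Pleistocene, Holocene

Read off each span (Ma): Cisuralian 298.9–273.01; Paleocene 66–56; Pleistocene 2.58–0.0117; Oligocene 33.9–23.03; Eocene 56–33.9; Furongian 497–485.4; Holocene 0.0117–0; Miocene 23.03–5.333.
Larger Ma is older, so oldest→youngest is Furongian, Cisuralian, Paleocene, Eocene, Oligocene, Miocene, Pleistocene, Holocene.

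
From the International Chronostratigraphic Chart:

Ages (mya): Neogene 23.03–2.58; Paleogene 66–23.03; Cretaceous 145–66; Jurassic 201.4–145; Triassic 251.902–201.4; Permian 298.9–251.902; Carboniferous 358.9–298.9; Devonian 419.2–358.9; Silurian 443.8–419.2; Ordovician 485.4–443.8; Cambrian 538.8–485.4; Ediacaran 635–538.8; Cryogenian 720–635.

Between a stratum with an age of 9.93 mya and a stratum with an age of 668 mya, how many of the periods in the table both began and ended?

11

668 Ma sits inside the Cryogenian (720–635) and 9.93 Ma inside the Neogene (23.03–2.58); neither of those is wholly between the two dates.
The listed periods lying completely between them are Ediacaran, Cambrian, Ordovician, Silurian, Devonian, Carboniferous, Permian, Triassic, Jurassic, Cretaceous, Paleogene — 11 in all.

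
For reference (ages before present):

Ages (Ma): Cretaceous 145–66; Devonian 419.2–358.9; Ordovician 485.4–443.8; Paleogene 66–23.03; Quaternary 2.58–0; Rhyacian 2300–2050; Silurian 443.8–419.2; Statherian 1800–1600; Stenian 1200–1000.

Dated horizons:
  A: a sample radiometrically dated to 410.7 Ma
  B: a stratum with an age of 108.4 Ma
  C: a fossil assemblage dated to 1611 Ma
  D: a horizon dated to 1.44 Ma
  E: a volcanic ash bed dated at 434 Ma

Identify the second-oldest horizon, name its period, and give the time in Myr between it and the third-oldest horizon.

Sorted oldest-first by Ma: C (1611), E (434), A (410.7), B (108.4), D (1.44).
The second oldest is E at 434 Ma, which lies in 443.8–419.2 Ma: the Silurian.
The third oldest is A at 410.7 Ma; separation = |434 − 410.7| = 23.3 Myr.

E, in the Silurian; 23.3 million years to A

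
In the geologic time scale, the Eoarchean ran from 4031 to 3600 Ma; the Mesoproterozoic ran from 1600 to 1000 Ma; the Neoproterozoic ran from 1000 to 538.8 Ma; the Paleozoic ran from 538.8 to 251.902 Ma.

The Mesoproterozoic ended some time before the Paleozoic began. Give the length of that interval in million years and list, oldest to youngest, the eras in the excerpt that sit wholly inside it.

The Mesoproterozoic closes at 1000 Ma and the Paleozoic opens at 538.8 Ma, so the interval is 1000 − 538.8 = 461.2 Myr.
An era fits inside if it starts at or after 1000 Ma and ends at or before 538.8 Ma; oldest first that gives Neoproterozoic.

461.2 million years; Neoproterozoic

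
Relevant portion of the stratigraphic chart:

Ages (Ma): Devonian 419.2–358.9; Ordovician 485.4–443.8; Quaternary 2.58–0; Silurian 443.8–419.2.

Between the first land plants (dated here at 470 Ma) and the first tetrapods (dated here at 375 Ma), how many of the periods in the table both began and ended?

1

470 Ma sits inside the Ordovician (485.4–443.8) and 375 Ma inside the Devonian (419.2–358.9); neither of those is wholly between the two dates.
The listed periods lying completely between them are Silurian — 1 in all.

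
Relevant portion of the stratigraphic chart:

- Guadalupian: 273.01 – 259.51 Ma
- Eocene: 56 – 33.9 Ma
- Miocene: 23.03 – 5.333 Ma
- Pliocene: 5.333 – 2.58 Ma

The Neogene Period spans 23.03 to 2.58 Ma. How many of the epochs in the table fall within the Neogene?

2

Epochs inside 23.03–2.58 Ma: Miocene, Pliocene — 2 in total.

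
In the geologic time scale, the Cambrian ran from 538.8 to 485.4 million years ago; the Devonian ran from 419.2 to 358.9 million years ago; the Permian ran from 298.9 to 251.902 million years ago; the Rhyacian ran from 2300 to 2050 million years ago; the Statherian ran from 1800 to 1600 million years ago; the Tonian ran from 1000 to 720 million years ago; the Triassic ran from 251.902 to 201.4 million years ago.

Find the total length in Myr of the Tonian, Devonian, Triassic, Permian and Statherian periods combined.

637.8 million years

Each duration: Tonian = 280; Devonian = 60.3; Triassic = 50.502; Permian = 46.998; Statherian = 200.
Sum: 280 + 60.3 + 50.502 + 46.998 + 200 = 637.8 Myr.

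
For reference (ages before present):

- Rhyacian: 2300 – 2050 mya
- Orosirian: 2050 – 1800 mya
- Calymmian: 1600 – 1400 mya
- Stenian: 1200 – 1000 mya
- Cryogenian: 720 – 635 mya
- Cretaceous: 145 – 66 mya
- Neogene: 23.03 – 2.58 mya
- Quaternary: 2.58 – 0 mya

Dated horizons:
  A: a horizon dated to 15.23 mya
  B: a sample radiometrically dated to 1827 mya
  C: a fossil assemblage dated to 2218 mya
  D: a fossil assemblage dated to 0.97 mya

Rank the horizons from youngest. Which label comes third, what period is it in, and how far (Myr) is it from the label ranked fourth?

B, in the Orosirian; 391 million years to C

Smaller Ma means younger, so youngest first: D 0.97 < A 15.23 < B 1827 < C 2218.
Counting 3 along gives B (1827 Ma); the excerpt puts that inside the Orosirian, 2050–1800 Ma.
Next in line is C (2218 Ma), and 2218 − 1827 = 391 Myr.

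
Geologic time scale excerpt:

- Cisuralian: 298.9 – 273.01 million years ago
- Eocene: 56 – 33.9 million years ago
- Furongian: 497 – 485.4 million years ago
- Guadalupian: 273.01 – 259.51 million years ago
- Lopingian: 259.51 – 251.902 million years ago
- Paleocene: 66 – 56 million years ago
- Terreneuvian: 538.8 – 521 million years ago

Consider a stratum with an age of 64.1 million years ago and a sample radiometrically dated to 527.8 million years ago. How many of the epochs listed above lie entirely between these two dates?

The older date is 527.8 Ma and the younger is 64.1 Ma.
Epochs with start < 527.8 and end > 64.1 Ma: Furongian (497–485.4), Cisuralian (298.9–273.01), Guadalupian (273.01–259.51), Lopingian (259.51–251.902).
That is 4 complete epochs.

4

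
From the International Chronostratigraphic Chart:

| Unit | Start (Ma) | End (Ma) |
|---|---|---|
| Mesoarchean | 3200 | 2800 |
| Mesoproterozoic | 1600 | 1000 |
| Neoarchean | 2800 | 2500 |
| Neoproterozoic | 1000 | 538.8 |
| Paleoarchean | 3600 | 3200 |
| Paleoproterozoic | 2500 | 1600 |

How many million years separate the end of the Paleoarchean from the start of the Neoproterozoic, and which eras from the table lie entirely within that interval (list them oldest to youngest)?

2200 million years; Mesoarchean, Neoarchean, Paleoproterozoic, Mesoproterozoic

End of Paleoarchean = 3200 Ma; start of Neoproterozoic = 1000 Ma.
Gap = 3200 − 1000 = 2200 Myr.
Eras wholly inside 3200–1000 Ma: Mesoarchean (3200–2800), Neoarchean (2800–2500), Paleoproterozoic (2500–1600), Mesoproterozoic (1600–1000).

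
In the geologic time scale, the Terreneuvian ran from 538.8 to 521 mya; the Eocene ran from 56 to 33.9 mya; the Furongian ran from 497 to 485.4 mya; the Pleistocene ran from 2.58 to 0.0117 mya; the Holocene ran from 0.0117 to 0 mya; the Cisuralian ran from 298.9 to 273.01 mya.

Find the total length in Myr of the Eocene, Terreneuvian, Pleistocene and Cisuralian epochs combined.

68.3583 million years

Duration is start − end for each: (56 − 33.9) + (538.8 − 521) + (2.58 − 0.0117) + (298.9 − 273.01).
That is 22.1 + 17.8 + 2.5683 + 25.89, which totals 68.3583 million years.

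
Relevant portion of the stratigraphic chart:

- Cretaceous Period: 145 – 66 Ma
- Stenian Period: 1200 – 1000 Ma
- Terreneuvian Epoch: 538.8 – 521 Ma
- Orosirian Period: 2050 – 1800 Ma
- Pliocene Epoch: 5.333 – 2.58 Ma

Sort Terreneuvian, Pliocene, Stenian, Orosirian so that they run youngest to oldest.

Sorting by start age (ascending Ma, since larger Ma = older): Pliocene start 5.333, Terreneuvian start 538.8, Stenian start 1200, Orosirian start 2050.

Pliocene → Terreneuvian → Stenian → Orosirian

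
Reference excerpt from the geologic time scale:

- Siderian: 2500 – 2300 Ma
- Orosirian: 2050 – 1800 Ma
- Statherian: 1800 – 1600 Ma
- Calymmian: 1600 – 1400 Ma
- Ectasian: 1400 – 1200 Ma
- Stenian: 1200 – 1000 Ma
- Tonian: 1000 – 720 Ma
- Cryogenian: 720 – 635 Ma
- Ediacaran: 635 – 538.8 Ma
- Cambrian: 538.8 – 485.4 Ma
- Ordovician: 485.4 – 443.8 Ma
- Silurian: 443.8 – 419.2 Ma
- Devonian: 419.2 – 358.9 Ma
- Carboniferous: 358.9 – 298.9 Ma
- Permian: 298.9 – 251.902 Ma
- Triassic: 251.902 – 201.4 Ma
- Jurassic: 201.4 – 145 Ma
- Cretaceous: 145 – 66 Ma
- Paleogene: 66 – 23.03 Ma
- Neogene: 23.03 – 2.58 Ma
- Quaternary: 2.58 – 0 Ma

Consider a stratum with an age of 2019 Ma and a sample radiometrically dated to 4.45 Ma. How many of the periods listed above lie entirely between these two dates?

The older date is 2019 Ma and the younger is 4.45 Ma.
Periods with start < 2019 and end > 4.45 Ma: Statherian (1800–1600), Calymmian (1600–1400), Ectasian (1400–1200), Stenian (1200–1000), Tonian (1000–720), Cryogenian (720–635), Ediacaran (635–538.8), Cambrian (538.8–485.4), Ordovician (485.4–443.8), Silurian (443.8–419.2), Devonian (419.2–358.9), Carboniferous (358.9–298.9), Permian (298.9–251.902), Triassic (251.902–201.4), Jurassic (201.4–145), Cretaceous (145–66), Paleogene (66–23.03).
That is 17 complete periods.

17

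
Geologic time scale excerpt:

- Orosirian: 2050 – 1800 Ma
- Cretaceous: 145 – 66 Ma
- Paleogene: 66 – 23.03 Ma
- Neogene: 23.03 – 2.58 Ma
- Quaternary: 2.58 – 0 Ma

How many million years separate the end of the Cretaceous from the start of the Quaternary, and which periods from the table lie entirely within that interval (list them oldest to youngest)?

The Cretaceous closes at 66 Ma and the Quaternary opens at 2.58 Ma, so the interval is 66 − 2.58 = 63.42 Myr.
A period fits inside if it starts at or after 66 Ma and ends at or before 2.58 Ma; oldest first that gives Paleogene, Neogene.

63.42 million years; Paleogene, Neogene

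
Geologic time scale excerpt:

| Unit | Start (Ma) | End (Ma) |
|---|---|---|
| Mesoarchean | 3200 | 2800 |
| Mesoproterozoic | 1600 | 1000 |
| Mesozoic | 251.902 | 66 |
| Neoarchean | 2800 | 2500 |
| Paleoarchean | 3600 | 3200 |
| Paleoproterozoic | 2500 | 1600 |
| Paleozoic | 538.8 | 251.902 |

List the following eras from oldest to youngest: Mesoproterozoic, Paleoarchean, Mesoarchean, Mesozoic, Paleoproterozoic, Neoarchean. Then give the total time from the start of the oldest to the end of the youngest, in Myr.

From the excerpt: Mesoproterozoic 1600–1000; Paleoarchean 3600–3200; Mesoarchean 3200–2800; Mesozoic 251.902–66; Paleoproterozoic 2500–1600; Neoarchean 2800–2500 (Ma).
Larger Ma is earlier, so the oldest is Paleoarchean and the youngest is Mesozoic; oldest to youngest: Paleoarchean, Mesoarchean, Neoarchean, Paleoproterozoic, Mesoproterozoic, Mesozoic.
Oldest start 3600 minus youngest end 66 gives 3534 Myr overall.

Paleoarchean → Mesoarchean → Neoarchean → Paleoproterozoic → Mesoproterozoic → Mesozoic; total span 3534 Myr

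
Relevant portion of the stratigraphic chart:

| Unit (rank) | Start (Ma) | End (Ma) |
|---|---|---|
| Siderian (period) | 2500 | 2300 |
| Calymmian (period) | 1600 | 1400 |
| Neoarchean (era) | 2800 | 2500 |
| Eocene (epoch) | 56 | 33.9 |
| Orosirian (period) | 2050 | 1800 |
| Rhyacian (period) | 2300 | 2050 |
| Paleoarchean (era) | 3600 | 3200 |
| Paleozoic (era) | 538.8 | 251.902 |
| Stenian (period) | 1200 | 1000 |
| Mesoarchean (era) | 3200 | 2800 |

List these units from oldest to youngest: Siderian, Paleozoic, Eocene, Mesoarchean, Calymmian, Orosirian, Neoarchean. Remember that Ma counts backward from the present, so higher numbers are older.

Sorting by start age (descending Ma, since larger Ma = older): Mesoarchean start 3200, Neoarchean start 2800, Siderian start 2500, Orosirian start 2050, Calymmian start 1600, Paleozoic start 538.8, Eocene start 56.

Mesoarchean, Neoarchean, Siderian, Orosirian, Calymmian, Paleozoic, Eocene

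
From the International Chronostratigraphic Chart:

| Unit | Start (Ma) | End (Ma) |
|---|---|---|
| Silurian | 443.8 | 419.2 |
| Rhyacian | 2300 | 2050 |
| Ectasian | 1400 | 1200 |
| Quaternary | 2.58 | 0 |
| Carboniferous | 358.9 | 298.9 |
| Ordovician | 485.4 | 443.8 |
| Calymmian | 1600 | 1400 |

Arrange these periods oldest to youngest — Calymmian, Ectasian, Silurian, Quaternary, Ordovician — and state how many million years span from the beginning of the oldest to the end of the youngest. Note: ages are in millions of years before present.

Start ages (Ma): Calymmian 1600, Ectasian 1400, Ordovician 485.4, Silurian 443.8, Quaternary 2.58.
Ordered oldest to youngest: Calymmian, Ectasian, Ordovician, Silurian, Quaternary.
Span = 1600 − 0 = 1600 Myr.

Calymmian → Ectasian → Ordovician → Silurian → Quaternary; total span 1600 Myr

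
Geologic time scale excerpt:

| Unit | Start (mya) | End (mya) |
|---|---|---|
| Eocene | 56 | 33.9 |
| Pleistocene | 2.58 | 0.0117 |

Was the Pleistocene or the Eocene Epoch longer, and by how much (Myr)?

Eocene, by 19.5317 million years

Pleistocene: 2.58 − 0.0117 = 2.5683 Myr.
Eocene: 56 − 33.9 = 22.1 Myr.
Difference: 22.1 − 2.5683 = 19.5317 Myr, so the Eocene was longer.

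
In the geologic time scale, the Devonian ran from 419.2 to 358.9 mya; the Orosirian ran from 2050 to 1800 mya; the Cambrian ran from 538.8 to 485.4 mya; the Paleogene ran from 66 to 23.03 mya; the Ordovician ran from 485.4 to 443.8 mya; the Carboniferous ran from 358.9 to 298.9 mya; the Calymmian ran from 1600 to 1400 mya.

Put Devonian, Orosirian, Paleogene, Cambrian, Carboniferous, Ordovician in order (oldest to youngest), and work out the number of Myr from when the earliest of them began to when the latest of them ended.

From the excerpt: Devonian 419.2–358.9; Orosirian 2050–1800; Paleogene 66–23.03; Cambrian 538.8–485.4; Carboniferous 358.9–298.9; Ordovician 485.4–443.8 (Ma).
Larger Ma is earlier, so the oldest is Orosirian and the youngest is Paleogene; oldest to youngest: Orosirian, Cambrian, Ordovician, Devonian, Carboniferous, Paleogene.
Oldest start 2050 minus youngest end 23.03 gives 2026.97 Myr overall.

Orosirian, Cambrian, Ordovician, Devonian, Carboniferous, Paleogene; total span 2026.97 Myr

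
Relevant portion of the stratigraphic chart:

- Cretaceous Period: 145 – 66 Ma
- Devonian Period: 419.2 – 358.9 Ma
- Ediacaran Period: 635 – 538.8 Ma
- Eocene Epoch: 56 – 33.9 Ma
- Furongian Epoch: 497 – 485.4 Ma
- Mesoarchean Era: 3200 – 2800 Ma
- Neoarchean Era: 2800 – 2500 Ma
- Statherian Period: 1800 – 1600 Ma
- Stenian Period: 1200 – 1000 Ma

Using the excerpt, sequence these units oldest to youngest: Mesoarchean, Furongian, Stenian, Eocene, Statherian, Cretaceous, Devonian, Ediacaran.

Mesoarchean, Statherian, Stenian, Ediacaran, Furongian, Devonian, Cretaceous, Eocene

The oldest of these is Mesoarchean (starts 3200 Ma) and the youngest is Eocene (ends 33.9 Ma).
In between, by decreasing start age: Statherian (1800), Stenian (1200), Ediacaran (635), Furongian (497), Devonian (419.2), Cretaceous (145).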